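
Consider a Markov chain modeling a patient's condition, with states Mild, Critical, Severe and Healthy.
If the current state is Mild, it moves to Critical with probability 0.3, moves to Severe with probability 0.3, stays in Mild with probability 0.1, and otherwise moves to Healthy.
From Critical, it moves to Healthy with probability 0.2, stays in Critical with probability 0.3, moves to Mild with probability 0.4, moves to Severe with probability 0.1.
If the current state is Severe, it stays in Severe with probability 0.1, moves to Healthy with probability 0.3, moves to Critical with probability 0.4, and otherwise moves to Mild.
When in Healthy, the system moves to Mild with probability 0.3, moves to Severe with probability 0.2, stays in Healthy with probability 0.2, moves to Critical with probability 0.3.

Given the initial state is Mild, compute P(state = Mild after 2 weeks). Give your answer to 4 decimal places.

0.2800

Propagate the distribution vector 2 weeks from Mild.
After 0 weeks: (1.0000, 0.0000, 0.0000, 0.0000)
After 1 week: (0.1000, 0.3000, 0.3000, 0.3000)
After 2 weeks: (0.2800, 0.3300, 0.1500, 0.2400)
P(in Mild after 2 weeks) = 0.2800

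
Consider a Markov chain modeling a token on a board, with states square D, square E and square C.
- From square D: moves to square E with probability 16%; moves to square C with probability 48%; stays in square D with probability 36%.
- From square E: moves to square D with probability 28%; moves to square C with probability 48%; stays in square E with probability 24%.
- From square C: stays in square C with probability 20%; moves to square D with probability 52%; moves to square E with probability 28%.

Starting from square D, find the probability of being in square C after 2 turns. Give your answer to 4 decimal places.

Sum over the intermediate state after 1 turn:
P = P(square D→square D)·P(square D→square C) + P(square D→square E)·P(square E→square C) + P(square D→square C)·P(square C→square C)
  = 0.36×0.48 + 0.16×0.48 + 0.48×0.2
  = 0.1728 + 0.0768 + 0.0960 = 0.3456

0.3456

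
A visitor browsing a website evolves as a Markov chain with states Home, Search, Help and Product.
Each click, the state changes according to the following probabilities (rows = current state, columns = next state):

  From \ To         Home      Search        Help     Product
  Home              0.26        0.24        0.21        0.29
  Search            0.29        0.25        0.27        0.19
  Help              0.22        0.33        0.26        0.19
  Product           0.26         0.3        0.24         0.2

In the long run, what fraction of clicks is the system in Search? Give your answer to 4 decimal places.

0.2780

Let the stationary distribution be π with π = πP and π_1 + π_2 + π_3 + π_4 = 1.
π_1 = 0.26·π_1 + 0.29·π_2 + 0.22·π_3 + 0.26·π_4
π_2 = 0.24·π_1 + 0.25·π_2 + 0.33·π_3 + 0.3·π_4
π_3 = 0.21·π_1 + 0.27·π_2 + 0.26·π_3 + 0.24·π_4
Solving with the normalization constraint gives π = (0.2585, 0.2780, 0.2455, 0.2180).
So the stationary probability of Search is 0.2780.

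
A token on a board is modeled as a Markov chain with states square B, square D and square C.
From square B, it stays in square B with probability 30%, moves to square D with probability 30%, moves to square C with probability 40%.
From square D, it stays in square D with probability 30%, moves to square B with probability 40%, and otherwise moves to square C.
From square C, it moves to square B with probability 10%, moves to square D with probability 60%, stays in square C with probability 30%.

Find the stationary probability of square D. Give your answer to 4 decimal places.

Let the stationary distribution be π with π = πP and π_1 + π_2 + π_3 = 1.
π_1 = 0.3·π_1 + 0.4·π_2 + 0.1·π_3
π_2 = 0.3·π_1 + 0.3·π_2 + 0.6·π_3
Solving with the normalization constraint gives π = (0.2743, 0.3982, 0.3274).
So the stationary probability of square D is 0.3982.

0.3982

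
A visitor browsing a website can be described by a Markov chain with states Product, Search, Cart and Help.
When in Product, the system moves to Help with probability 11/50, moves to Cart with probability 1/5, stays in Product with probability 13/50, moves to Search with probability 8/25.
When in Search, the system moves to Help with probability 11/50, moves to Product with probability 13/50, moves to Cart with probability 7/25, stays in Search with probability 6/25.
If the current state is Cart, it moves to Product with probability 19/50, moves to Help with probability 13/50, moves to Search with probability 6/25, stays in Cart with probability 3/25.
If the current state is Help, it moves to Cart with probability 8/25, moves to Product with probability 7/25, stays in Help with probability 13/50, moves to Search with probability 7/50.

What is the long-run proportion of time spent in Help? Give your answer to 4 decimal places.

0.2387

Let the stationary distribution be π with π = πP and π_1 + π_2 + π_3 + π_4 = 1.
π_1 = 0.26·π_1 + 0.26·π_2 + 0.38·π_3 + 0.28·π_4
π_2 = 0.32·π_1 + 0.24·π_2 + 0.24·π_3 + 0.14·π_4
π_3 = 0.2·π_1 + 0.28·π_2 + 0.12·π_3 + 0.32·π_4
Solving with the normalization constraint gives π = (0.2923, 0.2395, 0.2295, 0.2387).
So the stationary probability of Help is 0.2387.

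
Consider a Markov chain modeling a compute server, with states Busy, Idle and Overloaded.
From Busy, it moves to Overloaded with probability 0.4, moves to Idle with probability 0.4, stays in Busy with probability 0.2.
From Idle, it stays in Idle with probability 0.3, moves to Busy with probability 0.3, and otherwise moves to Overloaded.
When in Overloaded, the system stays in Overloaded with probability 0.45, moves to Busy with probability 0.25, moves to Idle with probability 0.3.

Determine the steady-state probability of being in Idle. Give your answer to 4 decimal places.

Let the stationary distribution be π with π = πP and π_1 + π_2 + π_3 = 1.
π_1 = 0.2·π_1 + 0.3·π_2 + 0.25·π_3
π_2 = 0.4·π_1 + 0.3·π_2 + 0.3·π_3
Solving with the normalization constraint gives π = (0.2536, 0.3254, 0.4211).
So the stationary probability of Idle is 0.3254.

0.3254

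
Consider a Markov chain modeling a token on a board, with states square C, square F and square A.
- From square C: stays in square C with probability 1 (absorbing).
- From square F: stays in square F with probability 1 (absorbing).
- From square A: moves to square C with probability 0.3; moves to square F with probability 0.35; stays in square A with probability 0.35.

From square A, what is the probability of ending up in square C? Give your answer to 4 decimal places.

0.4615

Let h(s) be the probability of absorption at square C starting from transient state s. Then h(square C) = 1 and h(square F) = 0. By first-step analysis:
h(square A) = 0.3·1 + 0.35·0 + 0.35·h(square A)
Solving: h(square A) = 0.4615.
Starting from square A, the probability is 0.4615.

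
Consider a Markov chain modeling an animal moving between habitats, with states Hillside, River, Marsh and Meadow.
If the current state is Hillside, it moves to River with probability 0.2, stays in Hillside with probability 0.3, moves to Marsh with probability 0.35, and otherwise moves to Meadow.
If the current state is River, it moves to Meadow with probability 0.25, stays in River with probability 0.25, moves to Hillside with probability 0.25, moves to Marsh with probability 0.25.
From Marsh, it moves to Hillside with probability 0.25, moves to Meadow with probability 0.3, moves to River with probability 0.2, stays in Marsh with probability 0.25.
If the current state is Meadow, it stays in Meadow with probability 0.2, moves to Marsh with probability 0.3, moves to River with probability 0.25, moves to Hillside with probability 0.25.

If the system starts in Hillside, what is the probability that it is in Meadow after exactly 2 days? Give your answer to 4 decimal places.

0.2300

Propagate the distribution vector 2 days from Hillside.
After 0 days: (1.0000, 0.0000, 0.0000, 0.0000)
After 1 day: (0.3000, 0.2000, 0.3500, 0.1500)
After 2 days: (0.2650, 0.2175, 0.2875, 0.2300)
P(in Meadow after 2 days) = 0.2300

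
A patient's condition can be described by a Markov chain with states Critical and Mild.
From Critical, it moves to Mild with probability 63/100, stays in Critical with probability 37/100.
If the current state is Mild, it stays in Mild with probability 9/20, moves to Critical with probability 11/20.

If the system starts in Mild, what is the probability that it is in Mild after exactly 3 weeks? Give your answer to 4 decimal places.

Propagate the distribution vector 3 weeks from Mild.
After 0 weeks: (0.0000, 1.0000)
After 1 week: (0.5500, 0.4500)
After 2 weeks: (0.4510, 0.5490)
After 3 weeks: (0.4688, 0.5312)
P(in Mild after 3 weeks) = 0.5312

0.5312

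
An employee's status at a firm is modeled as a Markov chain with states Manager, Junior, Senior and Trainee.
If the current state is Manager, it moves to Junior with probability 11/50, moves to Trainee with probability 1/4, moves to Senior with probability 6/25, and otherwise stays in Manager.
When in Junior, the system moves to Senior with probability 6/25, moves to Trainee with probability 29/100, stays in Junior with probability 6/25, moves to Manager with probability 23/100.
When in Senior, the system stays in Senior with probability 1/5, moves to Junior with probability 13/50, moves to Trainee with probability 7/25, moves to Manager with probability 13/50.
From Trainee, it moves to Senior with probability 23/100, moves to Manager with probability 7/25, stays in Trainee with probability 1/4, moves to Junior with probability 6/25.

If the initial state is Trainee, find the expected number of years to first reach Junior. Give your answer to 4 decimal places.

4.1849

Let t(s) be the expected number of years to first reach Junior from state s, with t(Junior) = 0. Conditioning on the first year:
t(Manager) = 1 + 0.29·t(Manager) + 0.24·t(Senior) + 0.25·t(Trainee)
t(Senior) = 1 + 0.26·t(Manager) + 0.2·t(Senior) + 0.28·t(Trainee)
t(Trainee) = 1 + 0.28·t(Manager) + 0.23·t(Senior) + 0.25·t(Trainee)
Solving: t(Manager) = 4.2686, t(Senior) = 4.1020, t(Trainee) = 4.1849.
Expected years from Trainee to Junior: 4.1849.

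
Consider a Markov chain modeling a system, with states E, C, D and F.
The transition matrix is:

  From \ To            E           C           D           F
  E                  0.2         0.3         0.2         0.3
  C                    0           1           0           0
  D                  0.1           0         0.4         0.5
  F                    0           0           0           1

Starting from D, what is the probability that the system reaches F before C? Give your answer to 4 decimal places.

Let h(s) be the probability of absorption at F starting from transient state s. Then h(F) = 1 and h(C) = 0. By first-step analysis:
h(E) = 0.2·h(E) + 0.3·0 + 0.2·h(D) + 0.3·1
h(D) = 0.1·h(E) + 0.4·h(D) + 0.5·1
Solving: h(E) = 0.6087, h(D) = 0.9348.
Starting from D, the probability is 0.9348.

0.9348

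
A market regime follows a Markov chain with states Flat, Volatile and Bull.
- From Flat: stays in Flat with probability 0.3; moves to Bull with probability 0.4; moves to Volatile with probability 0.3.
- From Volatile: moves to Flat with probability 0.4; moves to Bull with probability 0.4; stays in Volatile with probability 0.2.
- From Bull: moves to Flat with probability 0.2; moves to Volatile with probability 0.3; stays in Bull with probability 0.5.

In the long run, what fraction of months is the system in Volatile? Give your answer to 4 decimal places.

Let the stationary distribution be π with π = πP and π_1 + π_2 + π_3 = 1.
π_1 = 0.3·π_1 + 0.4·π_2 + 0.2·π_3
π_2 = 0.3·π_1 + 0.2·π_2 + 0.3·π_3
Solving with the normalization constraint gives π = (0.2828, 0.2727, 0.4444).
So the stationary probability of Volatile is 0.2727.

0.2727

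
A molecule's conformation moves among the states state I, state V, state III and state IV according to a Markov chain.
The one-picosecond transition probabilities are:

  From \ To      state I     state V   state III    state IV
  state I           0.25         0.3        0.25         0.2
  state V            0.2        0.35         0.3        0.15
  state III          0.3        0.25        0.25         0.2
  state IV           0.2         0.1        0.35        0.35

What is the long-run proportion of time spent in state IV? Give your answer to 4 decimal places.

0.2203

Let the stationary distribution be π with π = πP and π_1 + π_2 + π_3 + π_4 = 1.
π_1 = 0.25·π_1 + 0.2·π_2 + 0.3·π_3 + 0.2·π_4
π_2 = 0.3·π_1 + 0.35·π_2 + 0.25·π_3 + 0.1·π_4
π_3 = 0.25·π_1 + 0.3·π_2 + 0.25·π_3 + 0.35·π_4
Solving with the normalization constraint gives π = (0.2405, 0.2544, 0.2848, 0.2203).
So the stationary probability of state IV is 0.2203.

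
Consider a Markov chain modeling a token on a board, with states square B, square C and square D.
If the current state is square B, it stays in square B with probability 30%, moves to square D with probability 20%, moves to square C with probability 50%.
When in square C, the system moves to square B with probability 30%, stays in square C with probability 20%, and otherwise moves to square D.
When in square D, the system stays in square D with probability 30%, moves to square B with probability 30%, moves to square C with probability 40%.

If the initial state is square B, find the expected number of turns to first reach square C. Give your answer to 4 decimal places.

Let t(s) be the expected number of turns to first reach square C from state s, with t(square C) = 0. Conditioning on the first turn:
t(square B) = 1 + 0.3·t(square B) + 0.2·t(square D)
t(square D) = 1 + 0.3·t(square B) + 0.3·t(square D)
Solving: t(square B) = 2.0930, t(square D) = 2.3256.
Expected turns from square B to square C: 2.0930.

2.0930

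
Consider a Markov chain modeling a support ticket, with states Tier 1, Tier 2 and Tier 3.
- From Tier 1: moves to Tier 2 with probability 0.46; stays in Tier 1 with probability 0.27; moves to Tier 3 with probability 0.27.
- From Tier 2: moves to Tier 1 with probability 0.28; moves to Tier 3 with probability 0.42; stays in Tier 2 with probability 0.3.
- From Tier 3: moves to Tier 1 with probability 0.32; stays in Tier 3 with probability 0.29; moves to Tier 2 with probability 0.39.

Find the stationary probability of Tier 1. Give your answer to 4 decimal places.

0.2904

Let the stationary distribution be π with π = πP and π_1 + π_2 + π_3 = 1.
π_1 = 0.27·π_1 + 0.28·π_2 + 0.32·π_3
π_2 = 0.46·π_1 + 0.3·π_2 + 0.39·π_3
Solving with the normalization constraint gives π = (0.2904, 0.3764, 0.3331).
So the stationary probability of Tier 1 is 0.2904.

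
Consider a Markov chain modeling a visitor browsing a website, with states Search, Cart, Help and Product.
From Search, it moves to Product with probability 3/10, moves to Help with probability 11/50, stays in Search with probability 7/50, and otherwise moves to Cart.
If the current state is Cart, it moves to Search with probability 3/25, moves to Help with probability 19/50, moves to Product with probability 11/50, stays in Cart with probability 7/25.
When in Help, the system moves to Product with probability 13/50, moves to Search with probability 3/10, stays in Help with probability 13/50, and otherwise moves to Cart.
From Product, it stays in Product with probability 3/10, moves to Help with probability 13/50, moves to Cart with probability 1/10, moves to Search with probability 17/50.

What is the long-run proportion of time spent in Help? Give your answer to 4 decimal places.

0.2767

Let the stationary distribution be π with π = πP and π_1 + π_2 + π_3 + π_4 = 1.
π_1 = 0.14·π_1 + 0.12·π_2 + 0.3·π_3 + 0.34·π_4
π_2 = 0.34·π_1 + 0.28·π_2 + 0.18·π_3 + 0.1·π_4
π_3 = 0.22·π_1 + 0.38·π_2 + 0.26·π_3 + 0.26·π_4
Solving with the normalization constraint gives π = (0.2342, 0.2175, 0.2767, 0.2715).
So the stationary probability of Help is 0.2767.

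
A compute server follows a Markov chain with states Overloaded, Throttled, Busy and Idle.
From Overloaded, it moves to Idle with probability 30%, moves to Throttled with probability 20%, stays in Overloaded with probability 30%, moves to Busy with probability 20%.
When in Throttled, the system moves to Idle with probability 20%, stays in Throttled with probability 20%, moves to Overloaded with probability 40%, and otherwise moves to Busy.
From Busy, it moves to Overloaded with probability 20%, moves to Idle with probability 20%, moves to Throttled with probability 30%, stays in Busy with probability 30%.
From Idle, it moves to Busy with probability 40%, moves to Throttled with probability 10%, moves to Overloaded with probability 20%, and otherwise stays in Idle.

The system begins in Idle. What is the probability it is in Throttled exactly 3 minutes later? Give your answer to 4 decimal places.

0.2050

Propagate the distribution vector 3 minutes from Idle.
After 0 minutes: (0.0000, 0.0000, 0.0000, 1.0000)
After 1 minute: (0.2000, 0.1000, 0.4000, 0.3000)
After 2 minutes: (0.2400, 0.2100, 0.3000, 0.2500)
After 3 minutes: (0.2660, 0.2050, 0.2800, 0.2490)
P(in Throttled after 3 minutes) = 0.2050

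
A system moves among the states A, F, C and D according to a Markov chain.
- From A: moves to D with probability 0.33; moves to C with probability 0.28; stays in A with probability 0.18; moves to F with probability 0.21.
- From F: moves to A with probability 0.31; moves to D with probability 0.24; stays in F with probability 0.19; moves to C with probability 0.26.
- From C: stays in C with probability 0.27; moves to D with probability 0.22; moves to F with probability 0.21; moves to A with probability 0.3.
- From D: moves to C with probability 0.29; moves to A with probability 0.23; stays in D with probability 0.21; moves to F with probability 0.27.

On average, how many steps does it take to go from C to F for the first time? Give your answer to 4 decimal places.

Let t(s) be the expected number of steps to first reach F from state s, with t(F) = 0. Conditioning on the first step:
t(A) = 1 + 0.18·t(A) + 0.28·t(C) + 0.33·t(D)
t(C) = 1 + 0.3·t(A) + 0.27·t(C) + 0.22·t(D)
t(D) = 1 + 0.23·t(A) + 0.29·t(C) + 0.21·t(D)
Solving: t(A) = 4.4242, t(C) = 4.4500, t(D) = 4.1874.
Expected steps from C to F: 4.4500.

4.4500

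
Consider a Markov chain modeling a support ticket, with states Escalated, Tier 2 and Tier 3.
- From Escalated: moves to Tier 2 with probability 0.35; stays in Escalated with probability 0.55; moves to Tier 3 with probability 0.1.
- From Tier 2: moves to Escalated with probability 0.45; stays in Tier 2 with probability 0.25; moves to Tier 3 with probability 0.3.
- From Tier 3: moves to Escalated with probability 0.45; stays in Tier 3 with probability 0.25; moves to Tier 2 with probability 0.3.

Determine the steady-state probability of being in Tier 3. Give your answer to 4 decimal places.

Let the stationary distribution be π with π = πP and π_1 + π_2 + π_3 = 1.
π_1 = 0.55·π_1 + 0.45·π_2 + 0.45·π_3
π_2 = 0.35·π_1 + 0.25·π_2 + 0.3·π_3
Solving with the normalization constraint gives π = (0.5000, 0.3095, 0.1905).
So the stationary probability of Tier 3 is 0.1905.

0.1905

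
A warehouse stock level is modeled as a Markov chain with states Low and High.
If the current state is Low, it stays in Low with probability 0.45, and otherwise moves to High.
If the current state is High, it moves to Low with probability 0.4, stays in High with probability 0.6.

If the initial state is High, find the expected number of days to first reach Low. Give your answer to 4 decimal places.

2.5000

Let t(s) be the expected number of days to first reach Low from state s, with t(Low) = 0. Conditioning on the first day:
t(High) = 1 + 0.6·t(High)
Solving: t(High) = 2.5000.
Expected days from High to Low: 2.5000.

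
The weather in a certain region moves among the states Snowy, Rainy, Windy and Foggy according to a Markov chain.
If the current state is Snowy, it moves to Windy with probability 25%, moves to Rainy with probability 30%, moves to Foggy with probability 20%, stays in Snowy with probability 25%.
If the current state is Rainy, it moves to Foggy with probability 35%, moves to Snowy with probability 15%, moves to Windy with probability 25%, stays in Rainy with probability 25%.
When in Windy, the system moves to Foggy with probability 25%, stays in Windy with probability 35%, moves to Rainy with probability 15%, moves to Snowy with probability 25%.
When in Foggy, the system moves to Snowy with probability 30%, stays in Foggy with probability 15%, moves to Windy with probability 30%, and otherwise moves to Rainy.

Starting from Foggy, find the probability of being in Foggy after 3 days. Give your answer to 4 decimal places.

Propagate the distribution vector 3 days from Foggy.
After 0 days: (0.0000, 0.0000, 0.0000, 1.0000)
After 1 day: (0.3000, 0.2500, 0.3000, 0.1500)
After 2 days: (0.2325, 0.2350, 0.2875, 0.2450)
After 3 days: (0.2388, 0.2329, 0.2910, 0.2374)
P(in Foggy after 3 days) = 0.2374

0.2374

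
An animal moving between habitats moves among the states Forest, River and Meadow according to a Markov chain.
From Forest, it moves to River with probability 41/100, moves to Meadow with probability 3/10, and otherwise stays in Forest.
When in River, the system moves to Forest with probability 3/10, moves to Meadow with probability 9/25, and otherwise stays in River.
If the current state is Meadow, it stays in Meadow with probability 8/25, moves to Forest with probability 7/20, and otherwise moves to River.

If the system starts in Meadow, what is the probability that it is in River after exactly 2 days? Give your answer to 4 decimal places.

Sum over the intermediate state after 1 day:
P = P(Meadow→Forest)·P(Forest→River) + P(Meadow→River)·P(River→River) + P(Meadow→Meadow)·P(Meadow→River)
  = 0.35×0.41 + 0.33×0.34 + 0.32×0.33
  = 0.1435 + 0.1122 + 0.1056 = 0.3613

0.3613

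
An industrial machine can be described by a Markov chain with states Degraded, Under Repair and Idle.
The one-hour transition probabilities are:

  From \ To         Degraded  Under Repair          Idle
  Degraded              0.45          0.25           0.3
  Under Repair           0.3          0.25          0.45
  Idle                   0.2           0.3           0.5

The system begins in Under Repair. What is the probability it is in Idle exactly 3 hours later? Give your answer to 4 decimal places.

0.4264

Propagate the distribution vector 3 hours from Under Repair.
After 0 hours: (0.0000, 1.0000, 0.0000)
After 1 hour: (0.3000, 0.2500, 0.4500)
After 2 hours: (0.3000, 0.2725, 0.4275)
After 3 hours: (0.3023, 0.2714, 0.4264)
P(in Idle after 3 hours) = 0.4264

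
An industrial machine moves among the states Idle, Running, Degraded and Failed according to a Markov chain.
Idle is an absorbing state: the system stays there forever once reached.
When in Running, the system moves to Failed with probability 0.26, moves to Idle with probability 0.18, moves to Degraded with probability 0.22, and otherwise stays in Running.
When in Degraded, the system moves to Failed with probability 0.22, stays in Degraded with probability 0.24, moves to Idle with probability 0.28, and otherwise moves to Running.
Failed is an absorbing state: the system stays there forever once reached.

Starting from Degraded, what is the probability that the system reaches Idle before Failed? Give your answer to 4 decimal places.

0.5212

Let h(s) be the probability of absorption at Idle starting from transient state s. Then h(Idle) = 1 and h(Failed) = 0. By first-step analysis:
h(Running) = 0.18·1 + 0.34·h(Running) + 0.22·h(Degraded) + 0.26·0
h(Degraded) = 0.28·1 + 0.26·h(Running) + 0.24·h(Degraded) + 0.22·0
Solving: h(Running) = 0.4464, h(Degraded) = 0.5212.
Starting from Degraded, the probability is 0.5212.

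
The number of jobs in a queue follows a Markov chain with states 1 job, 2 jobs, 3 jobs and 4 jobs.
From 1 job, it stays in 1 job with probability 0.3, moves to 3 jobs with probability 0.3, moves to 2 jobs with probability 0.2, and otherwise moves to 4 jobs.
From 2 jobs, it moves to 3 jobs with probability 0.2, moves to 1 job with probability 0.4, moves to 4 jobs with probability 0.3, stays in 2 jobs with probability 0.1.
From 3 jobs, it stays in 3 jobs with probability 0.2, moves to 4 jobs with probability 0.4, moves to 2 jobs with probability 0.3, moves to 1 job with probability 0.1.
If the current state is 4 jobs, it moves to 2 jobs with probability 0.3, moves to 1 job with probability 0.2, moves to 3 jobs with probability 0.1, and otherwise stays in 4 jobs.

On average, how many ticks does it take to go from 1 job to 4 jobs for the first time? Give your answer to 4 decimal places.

3.6858

Let t(s) be the expected number of ticks to first reach 4 jobs from state s, with t(4 jobs) = 0. Conditioning on the first tick:
t(1 job) = 1 + 0.3·t(1 job) + 0.2·t(2 jobs) + 0.3·t(3 jobs)
t(2 jobs) = 1 + 0.4·t(1 job) + 0.1·t(2 jobs) + 0.2·t(3 jobs)
t(3 jobs) = 1 + 0.1·t(1 job) + 0.3·t(2 jobs) + 0.2·t(3 jobs)
Solving: t(1 job) = 3.6858, t(2 jobs) = 3.4139, t(3 jobs) = 2.9909.
Expected ticks from 1 job to 4 jobs: 3.6858.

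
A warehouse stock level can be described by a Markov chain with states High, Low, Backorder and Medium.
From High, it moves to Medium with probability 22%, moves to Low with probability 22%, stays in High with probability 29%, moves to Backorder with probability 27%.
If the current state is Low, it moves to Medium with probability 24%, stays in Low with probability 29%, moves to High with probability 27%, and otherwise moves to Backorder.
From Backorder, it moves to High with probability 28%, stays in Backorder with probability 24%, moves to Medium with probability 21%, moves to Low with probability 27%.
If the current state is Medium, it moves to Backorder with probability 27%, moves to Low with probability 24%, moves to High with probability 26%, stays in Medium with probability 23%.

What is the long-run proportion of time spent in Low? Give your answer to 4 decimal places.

0.2546

Let the stationary distribution be π with π = πP and π_1 + π_2 + π_3 + π_4 = 1.
π_1 = 0.29·π_1 + 0.27·π_2 + 0.28·π_3 + 0.26·π_4
π_2 = 0.22·π_1 + 0.29·π_2 + 0.27·π_3 + 0.24·π_4
π_3 = 0.27·π_1 + 0.2·π_2 + 0.24·π_3 + 0.27·π_4
Solving with the normalization constraint gives π = (0.2757, 0.2546, 0.2448, 0.2249).
So the stationary probability of Low is 0.2546.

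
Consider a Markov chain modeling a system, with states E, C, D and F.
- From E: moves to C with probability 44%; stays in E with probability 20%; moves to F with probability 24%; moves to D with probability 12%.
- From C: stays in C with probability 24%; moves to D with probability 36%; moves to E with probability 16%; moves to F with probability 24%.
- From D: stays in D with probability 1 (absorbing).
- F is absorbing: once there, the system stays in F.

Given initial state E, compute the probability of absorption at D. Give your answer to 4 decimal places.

0.4643

Let h(s) be the probability of absorption at D starting from transient state s. Then h(D) = 1 and h(F) = 0. By first-step analysis:
h(E) = 0.2·h(E) + 0.44·h(C) + 0.12·1 + 0.24·0
h(C) = 0.16·h(E) + 0.24·h(C) + 0.36·1 + 0.24·0
Solving: h(E) = 0.4643, h(C) = 0.5714.
Starting from E, the probability is 0.4643.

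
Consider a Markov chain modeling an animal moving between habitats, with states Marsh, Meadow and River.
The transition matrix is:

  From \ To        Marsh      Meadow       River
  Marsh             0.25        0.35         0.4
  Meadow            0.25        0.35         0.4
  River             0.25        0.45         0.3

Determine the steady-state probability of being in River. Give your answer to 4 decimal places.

Let the stationary distribution be π with π = πP and π_1 + π_2 + π_3 = 1.
π_1 = 0.25·π_1 + 0.25·π_2 + 0.25·π_3
π_2 = 0.35·π_1 + 0.35·π_2 + 0.45·π_3
Solving with the normalization constraint gives π = (0.2500, 0.3864, 0.3636).
So the stationary probability of River is 0.3636.

0.3636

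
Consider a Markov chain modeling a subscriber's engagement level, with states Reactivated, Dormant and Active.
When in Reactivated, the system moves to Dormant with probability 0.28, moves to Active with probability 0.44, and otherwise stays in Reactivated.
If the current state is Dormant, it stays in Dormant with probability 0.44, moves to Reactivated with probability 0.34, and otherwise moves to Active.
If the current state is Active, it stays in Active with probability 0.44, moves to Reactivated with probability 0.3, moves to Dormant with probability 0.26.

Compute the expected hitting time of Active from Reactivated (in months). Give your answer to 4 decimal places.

Let t(s) be the expected number of months to first reach Active from state s, with t(Active) = 0. Conditioning on the first month:
t(Reactivated) = 1 + 0.28·t(Reactivated) + 0.28·t(Dormant)
t(Dormant) = 1 + 0.34·t(Reactivated) + 0.44·t(Dormant)
Solving: t(Reactivated) = 2.7273, t(Dormant) = 3.4416.
Expected months from Reactivated to Active: 2.7273.

2.7273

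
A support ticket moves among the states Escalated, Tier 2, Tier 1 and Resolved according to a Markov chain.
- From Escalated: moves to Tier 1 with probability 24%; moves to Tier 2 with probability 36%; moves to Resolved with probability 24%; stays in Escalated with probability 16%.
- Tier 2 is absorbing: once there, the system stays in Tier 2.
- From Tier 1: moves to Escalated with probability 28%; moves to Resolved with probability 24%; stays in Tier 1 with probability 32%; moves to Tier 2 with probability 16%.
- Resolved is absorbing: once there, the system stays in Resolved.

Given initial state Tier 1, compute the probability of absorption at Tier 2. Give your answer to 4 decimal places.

0.4667

Let h(s) be the probability of absorption at Tier 2 starting from transient state s. Then h(Tier 2) = 1 and h(Resolved) = 0. By first-step analysis:
h(Escalated) = 0.16·h(Escalated) + 0.36·1 + 0.24·h(Tier 1) + 0.24·0
h(Tier 1) = 0.28·h(Escalated) + 0.16·1 + 0.32·h(Tier 1) + 0.24·0
Solving: h(Escalated) = 0.5619, h(Tier 1) = 0.4667.
Starting from Tier 1, the probability is 0.4667.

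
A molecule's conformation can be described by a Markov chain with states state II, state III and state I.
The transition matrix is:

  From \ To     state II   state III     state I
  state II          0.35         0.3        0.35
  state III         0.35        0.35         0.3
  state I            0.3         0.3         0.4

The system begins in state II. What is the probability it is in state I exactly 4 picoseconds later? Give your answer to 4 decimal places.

Propagate the distribution vector 4 picoseconds from state II.
After 0 picoseconds: (1.0000, 0.0000, 0.0000)
After 1 picosecond: (0.3500, 0.3000, 0.3500)
After 2 picoseconds: (0.3325, 0.3150, 0.3525)
After 3 picoseconds: (0.3324, 0.3158, 0.3519)
After 4 picoseconds: (0.3324, 0.3158, 0.3518)
P(in state I after 4 picoseconds) = 0.3518

0.3518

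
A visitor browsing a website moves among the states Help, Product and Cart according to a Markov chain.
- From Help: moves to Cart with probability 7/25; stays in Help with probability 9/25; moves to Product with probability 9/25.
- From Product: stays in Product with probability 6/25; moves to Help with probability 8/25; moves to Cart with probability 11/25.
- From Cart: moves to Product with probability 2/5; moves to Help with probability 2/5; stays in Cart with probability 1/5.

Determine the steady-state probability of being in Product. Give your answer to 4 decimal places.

0.3324

Let the stationary distribution be π with π = πP and π_1 + π_2 + π_3 = 1.
π_1 = 0.36·π_1 + 0.32·π_2 + 0.4·π_3
π_2 = 0.36·π_1 + 0.24·π_2 + 0.4·π_3
Solving with the normalization constraint gives π = (0.3590, 0.3324, 0.3085).
So the stationary probability of Product is 0.3324.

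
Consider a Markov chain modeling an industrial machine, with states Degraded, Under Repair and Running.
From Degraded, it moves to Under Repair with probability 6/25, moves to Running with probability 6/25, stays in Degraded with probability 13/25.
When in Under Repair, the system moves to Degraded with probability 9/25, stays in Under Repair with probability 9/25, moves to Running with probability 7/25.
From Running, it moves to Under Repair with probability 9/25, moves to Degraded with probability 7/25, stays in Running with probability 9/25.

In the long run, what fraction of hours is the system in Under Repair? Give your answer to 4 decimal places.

0.3119

Let the stationary distribution be π with π = πP and π_1 + π_2 + π_3 = 1.
π_1 = 0.52·π_1 + 0.36·π_2 + 0.28·π_3
π_2 = 0.24·π_1 + 0.36·π_2 + 0.36·π_3
Solving with the normalization constraint gives π = (0.4012, 0.3119, 0.2869).
So the stationary probability of Under Repair is 0.3119.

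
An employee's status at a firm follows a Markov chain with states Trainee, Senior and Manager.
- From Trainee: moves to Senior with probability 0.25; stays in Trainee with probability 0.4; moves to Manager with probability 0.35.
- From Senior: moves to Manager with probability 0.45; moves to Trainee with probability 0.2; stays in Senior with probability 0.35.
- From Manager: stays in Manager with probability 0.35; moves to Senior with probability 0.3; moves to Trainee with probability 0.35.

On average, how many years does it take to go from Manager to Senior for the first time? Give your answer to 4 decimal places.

3.5514

Let t(s) be the expected number of years to first reach Senior from state s, with t(Senior) = 0. Conditioning on the first year:
t(Trainee) = 1 + 0.4·t(Trainee) + 0.35·t(Manager)
t(Manager) = 1 + 0.35·t(Trainee) + 0.35·t(Manager)
Solving: t(Trainee) = 3.7383, t(Manager) = 3.5514.
Expected years from Manager to Senior: 3.5514.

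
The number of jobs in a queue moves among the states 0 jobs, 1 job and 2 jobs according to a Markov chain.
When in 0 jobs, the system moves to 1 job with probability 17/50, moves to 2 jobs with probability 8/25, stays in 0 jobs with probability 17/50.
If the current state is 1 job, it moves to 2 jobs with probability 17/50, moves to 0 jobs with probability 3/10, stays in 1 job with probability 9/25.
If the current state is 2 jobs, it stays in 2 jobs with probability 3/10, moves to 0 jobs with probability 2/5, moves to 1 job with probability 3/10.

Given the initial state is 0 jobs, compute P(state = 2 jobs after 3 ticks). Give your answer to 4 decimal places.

Propagate the distribution vector 3 ticks from 0 jobs.
After 0 ticks: (1.0000, 0.0000, 0.0000)
After 1 tick: (0.3400, 0.3400, 0.3200)
After 2 ticks: (0.3456, 0.3340, 0.3204)
After 3 ticks: (0.3459, 0.3339, 0.3203)
P(in 2 jobs after 3 ticks) = 0.3203

0.3203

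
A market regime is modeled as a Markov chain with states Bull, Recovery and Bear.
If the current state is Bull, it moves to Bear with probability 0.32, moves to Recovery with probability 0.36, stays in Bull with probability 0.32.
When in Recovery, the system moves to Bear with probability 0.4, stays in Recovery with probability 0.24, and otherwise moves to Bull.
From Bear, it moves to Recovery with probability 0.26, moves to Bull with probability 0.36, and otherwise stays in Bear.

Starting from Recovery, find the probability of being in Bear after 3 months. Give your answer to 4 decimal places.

0.3651

Propagate the distribution vector 3 months from Recovery.
After 0 months: (0.0000, 1.0000, 0.0000)
After 1 month: (0.3600, 0.2400, 0.4000)
After 2 months: (0.3456, 0.2912, 0.3632)
After 3 months: (0.3462, 0.2887, 0.3651)
P(in Bear after 3 months) = 0.3651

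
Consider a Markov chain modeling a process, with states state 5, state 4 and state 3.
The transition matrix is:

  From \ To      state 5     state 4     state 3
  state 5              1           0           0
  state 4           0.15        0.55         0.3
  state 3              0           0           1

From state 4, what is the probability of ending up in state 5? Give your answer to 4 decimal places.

Let h(s) be the probability of absorption at state 5 starting from transient state s. Then h(state 5) = 1 and h(state 3) = 0. By first-step analysis:
h(state 4) = 0.15·1 + 0.55·h(state 4) + 0.3·0
Solving: h(state 4) = 0.3333.
Starting from state 4, the probability is 0.3333.

0.3333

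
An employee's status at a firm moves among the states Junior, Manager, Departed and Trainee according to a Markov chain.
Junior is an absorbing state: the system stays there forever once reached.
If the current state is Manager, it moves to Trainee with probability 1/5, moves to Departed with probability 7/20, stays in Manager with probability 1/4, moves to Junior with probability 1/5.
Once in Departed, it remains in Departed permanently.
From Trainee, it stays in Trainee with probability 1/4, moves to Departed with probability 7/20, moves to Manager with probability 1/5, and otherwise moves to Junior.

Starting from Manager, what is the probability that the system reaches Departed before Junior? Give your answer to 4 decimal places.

Let h(s) be the probability of absorption at Departed starting from transient state s. Then h(Departed) = 1 and h(Junior) = 0. By first-step analysis:
h(Manager) = 0.2·0 + 0.25·h(Manager) + 0.35·1 + 0.2·h(Trainee)
h(Trainee) = 0.2·0 + 0.2·h(Manager) + 0.35·1 + 0.25·h(Trainee)
Solving: h(Manager) = 0.6364, h(Trainee) = 0.6364.
Starting from Manager, the probability is 0.6364.

0.6364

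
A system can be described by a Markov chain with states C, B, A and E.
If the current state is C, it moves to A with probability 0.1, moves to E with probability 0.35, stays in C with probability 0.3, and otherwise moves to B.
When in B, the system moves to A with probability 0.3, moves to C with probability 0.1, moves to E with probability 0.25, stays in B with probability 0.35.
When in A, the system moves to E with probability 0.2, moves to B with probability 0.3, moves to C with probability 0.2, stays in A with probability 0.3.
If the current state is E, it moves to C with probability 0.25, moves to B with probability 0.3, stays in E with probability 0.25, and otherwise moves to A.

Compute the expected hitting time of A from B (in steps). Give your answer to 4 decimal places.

4.1979

Let t(s) be the expected number of steps to first reach A from state s, with t(A) = 0. Conditioning on the first step:
t(C) = 1 + 0.3·t(C) + 0.25·t(B) + 0.35·t(E)
t(B) = 1 + 0.1·t(C) + 0.35·t(B) + 0.25·t(E)
t(E) = 1 + 0.25·t(C) + 0.3·t(B) + 0.25·t(E)
Solving: t(C) = 5.3209, t(B) = 4.1979, t(E) = 4.7861.
Expected steps from B to A: 4.1979.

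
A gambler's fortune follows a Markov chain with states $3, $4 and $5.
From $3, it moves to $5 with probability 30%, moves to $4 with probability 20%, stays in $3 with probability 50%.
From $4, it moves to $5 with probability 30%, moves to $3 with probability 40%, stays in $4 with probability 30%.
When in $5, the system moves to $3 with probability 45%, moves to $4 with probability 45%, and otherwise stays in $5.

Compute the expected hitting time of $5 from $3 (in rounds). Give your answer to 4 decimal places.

Let t(s) be the expected number of rounds to first reach $5 from state s, with t($5) = 0. Conditioning on the first round:
t($3) = 1 + 0.5·t($3) + 0.2·t($4)
t($4) = 1 + 0.4·t($3) + 0.3·t($4)
Solving: t($3) = 3.3333, t($4) = 3.3333.
Expected rounds from $3 to $5: 3.3333.

3.3333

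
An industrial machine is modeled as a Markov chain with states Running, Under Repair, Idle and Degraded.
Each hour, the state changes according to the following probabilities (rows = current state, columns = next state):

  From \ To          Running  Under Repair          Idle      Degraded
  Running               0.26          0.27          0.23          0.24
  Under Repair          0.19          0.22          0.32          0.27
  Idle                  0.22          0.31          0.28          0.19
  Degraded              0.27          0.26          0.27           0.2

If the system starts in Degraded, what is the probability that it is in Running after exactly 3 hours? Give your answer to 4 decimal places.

0.2327

Propagate the distribution vector 3 hours from Degraded.
After 0 hours: (0.0000, 0.0000, 0.0000, 1.0000)
After 1 hour: (0.2700, 0.2600, 0.2700, 0.2000)
After 2 hours: (0.2330, 0.2658, 0.2749, 0.2263)
After 3 hours: (0.2327, 0.2654, 0.2767, 0.2252)
P(in Running after 3 hours) = 0.2327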